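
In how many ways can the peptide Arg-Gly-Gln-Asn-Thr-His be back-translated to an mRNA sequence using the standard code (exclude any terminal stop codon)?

Arg: 6 codons.
Gly: 4 codons.
Gln: 2 codons.
Asn: 2 codons.
Thr: 4 codons.
His: 2 codons.
6 × 4 × 2 × 2 × 4 × 2 = 768.

768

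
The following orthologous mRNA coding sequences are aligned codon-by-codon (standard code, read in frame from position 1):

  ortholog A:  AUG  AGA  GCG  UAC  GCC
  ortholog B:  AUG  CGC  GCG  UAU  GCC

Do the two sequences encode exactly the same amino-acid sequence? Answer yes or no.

Codon 1: AUG Met / AUG Met — identical.
Codon 2: AGA Arg / CGC Arg — synonymous.
Codon 3: GCG Ala / GCG Ala — identical.
Codon 4: UAC Tyr / UAU Tyr — synonymous.
Codon 5: GCC Ala / GCC Ala — identical.
Nonsynonymous differences: 0 → same protein.

yes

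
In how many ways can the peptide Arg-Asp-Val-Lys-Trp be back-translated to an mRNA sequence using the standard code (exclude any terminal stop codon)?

96

Arg: 6 codons.
Asp: 2 codons.
Val: 4 codons.
Lys: 2 codons.
Trp: 1 codon.
6 × 2 × 4 × 2 × 1 = 96.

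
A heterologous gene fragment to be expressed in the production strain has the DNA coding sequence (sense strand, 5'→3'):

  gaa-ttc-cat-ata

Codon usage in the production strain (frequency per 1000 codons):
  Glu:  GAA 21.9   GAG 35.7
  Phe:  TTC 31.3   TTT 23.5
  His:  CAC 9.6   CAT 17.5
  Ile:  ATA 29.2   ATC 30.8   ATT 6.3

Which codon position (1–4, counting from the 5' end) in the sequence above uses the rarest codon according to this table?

Codon 1 GAA (Glu): 21.9 per 1000.
Codon 2 TTC (Phe): 31.3 per 1000.
Codon 3 CAT (His): 17.5 per 1000.
Codon 4 ATA (Ile): 29.2 per 1000.
Lowest frequency is 17.5 at codon 3.

3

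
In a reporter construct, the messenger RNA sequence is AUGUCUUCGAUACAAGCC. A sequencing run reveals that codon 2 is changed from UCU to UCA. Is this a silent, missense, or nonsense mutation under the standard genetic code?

Position 6 falls in codon 2: UCU → Ser.
After the substitution the codon is UCA → Ser.
Both encode Ser, so the change is synonymous.

silent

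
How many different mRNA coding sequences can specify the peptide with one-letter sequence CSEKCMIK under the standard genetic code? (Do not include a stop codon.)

576

Cys: 2 codons.
Ser: 6 codons.
Glu: 2 codons.
Lys: 2 codons.
Cys: 2 codons.
Met: 1 codon.
Ile: 3 codons.
Lys: 2 codons.
2 × 6 × 2 × 2 × 2 × 1 × 3 × 2 = 576.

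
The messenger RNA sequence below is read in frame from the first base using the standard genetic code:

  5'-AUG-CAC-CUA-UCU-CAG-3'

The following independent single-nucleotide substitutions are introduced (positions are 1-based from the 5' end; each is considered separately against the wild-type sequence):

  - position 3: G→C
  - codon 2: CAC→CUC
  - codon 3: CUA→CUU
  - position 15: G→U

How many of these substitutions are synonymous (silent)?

1

Codon 1: AUG (Met) → AUC (Ile) — missense.
Codon 2: CAC (His) → CUC (Leu) — missense.
Codon 3: CUA (Leu) → CUU (Leu) — synonymous.
Codon 5: CAG (Gln) → CAU (His) — missense.
Synonymous: 1 of 4.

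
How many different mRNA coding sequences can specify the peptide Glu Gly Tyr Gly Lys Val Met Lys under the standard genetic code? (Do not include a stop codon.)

Glu: 2 codons.
Gly: 4 codons.
Tyr: 2 codons.
Gly: 4 codons.
Lys: 2 codons.
Val: 4 codons.
Met: 1 codon.
Lys: 2 codons.
2 × 4 × 2 × 4 × 2 × 4 × 1 × 2 = 1024.

1024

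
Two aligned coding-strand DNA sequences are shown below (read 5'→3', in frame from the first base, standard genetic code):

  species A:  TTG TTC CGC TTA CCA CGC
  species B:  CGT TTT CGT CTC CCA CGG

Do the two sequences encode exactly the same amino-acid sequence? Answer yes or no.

no

Codon 1: TTG Leu / CGT Arg — nonsynonymous.
Codon 2: TTC Phe / TTT Phe — synonymous.
Codon 3: CGC Arg / CGT Arg — synonymous.
Codon 4: TTA Leu / CTC Leu — synonymous.
Codon 5: CCA Pro / CCA Pro — identical.
Codon 6: CGC Arg / CGG Arg — synonymous.
Nonsynonymous differences: 1 → different protein.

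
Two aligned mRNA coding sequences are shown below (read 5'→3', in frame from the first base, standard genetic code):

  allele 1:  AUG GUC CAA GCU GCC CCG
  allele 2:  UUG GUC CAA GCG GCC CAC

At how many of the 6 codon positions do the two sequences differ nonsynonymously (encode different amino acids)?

2

Codon 1: AUG Met / UUG Leu — nonsynonymous.
Codon 2: GUC Val / GUC Val — identical.
Codon 3: CAA Gln / CAA Gln — identical.
Codon 4: GCU Ala / GCG Ala — synonymous.
Codon 5: GCC Ala / GCC Ala — identical.
Codon 6: CCG Pro / CAC His — nonsynonymous.
Nonsynonymous differences: 2.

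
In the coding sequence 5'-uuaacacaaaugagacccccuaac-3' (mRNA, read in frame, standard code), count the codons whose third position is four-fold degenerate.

3

Codon 1 UUA (Leu): third position 2-fold.
Codon 2 ACA (Thr): third position 4-fold.
Codon 3 CAA (Gln): third position 2-fold.
Codon 4 AUG (Met): third position 1-fold.
Codon 5 AGA (Arg): third position 2-fold.
Codon 6 CCC (Pro): third position 4-fold.
Codon 7 CCU (Pro): third position 4-fold.
Codon 8 AAC (Asn): third position 2-fold.
Four-fold degenerate third positions: 3.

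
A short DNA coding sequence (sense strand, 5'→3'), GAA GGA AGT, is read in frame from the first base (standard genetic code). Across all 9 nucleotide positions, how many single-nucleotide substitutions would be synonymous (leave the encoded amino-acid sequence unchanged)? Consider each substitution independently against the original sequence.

5

Codon 1 (GAA, Glu): 1 synonymous substitution.
Codon 2 (GGA, Gly): 3 synonymous substitutions.
Codon 3 (AGT, Ser): 1 synonymous substitution.
Total: 1 + 3 + 1 = 5.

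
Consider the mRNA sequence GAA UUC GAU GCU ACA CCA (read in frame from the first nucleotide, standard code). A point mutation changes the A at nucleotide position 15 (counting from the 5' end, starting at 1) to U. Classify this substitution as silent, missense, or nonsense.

silent

Position 15 falls in codon 5: ACA → Thr.
After the substitution the codon is ACU → Thr.
Both encode Thr, so the change is synonymous.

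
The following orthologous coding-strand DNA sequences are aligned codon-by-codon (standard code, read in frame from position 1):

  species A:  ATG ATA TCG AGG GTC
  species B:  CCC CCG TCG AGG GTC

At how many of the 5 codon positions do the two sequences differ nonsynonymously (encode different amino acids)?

2

Codon 1: ATG Met / CCC Pro — nonsynonymous.
Codon 2: ATA Ile / CCG Pro — nonsynonymous.
Codon 3: TCG Ser / TCG Ser — identical.
Codon 4: AGG Arg / AGG Arg — identical.
Codon 5: GTC Val / GTC Val — identical.
Nonsynonymous differences: 2.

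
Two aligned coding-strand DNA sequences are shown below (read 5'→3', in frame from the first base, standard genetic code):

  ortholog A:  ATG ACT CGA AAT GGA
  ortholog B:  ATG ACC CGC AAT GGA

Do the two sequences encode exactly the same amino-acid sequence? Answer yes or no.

yes

Codon 1: ATG Met / ATG Met — identical.
Codon 2: ACT Thr / ACC Thr — synonymous.
Codon 3: CGA Arg / CGC Arg — synonymous.
Codon 4: AAT Asn / AAT Asn — identical.
Codon 5: GGA Gly / GGA Gly — identical.
Nonsynonymous differences: 0 → same protein.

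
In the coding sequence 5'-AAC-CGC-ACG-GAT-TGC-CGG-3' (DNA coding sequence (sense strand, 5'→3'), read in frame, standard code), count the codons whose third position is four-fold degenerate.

3

Codon 1 AAC (Asn): third position 2-fold.
Codon 2 CGC (Arg): third position 4-fold.
Codon 3 ACG (Thr): third position 4-fold.
Codon 4 GAT (Asp): third position 2-fold.
Codon 5 TGC (Cys): third position 2-fold.
Codon 6 CGG (Arg): third position 4-fold.
Four-fold degenerate third positions: 3.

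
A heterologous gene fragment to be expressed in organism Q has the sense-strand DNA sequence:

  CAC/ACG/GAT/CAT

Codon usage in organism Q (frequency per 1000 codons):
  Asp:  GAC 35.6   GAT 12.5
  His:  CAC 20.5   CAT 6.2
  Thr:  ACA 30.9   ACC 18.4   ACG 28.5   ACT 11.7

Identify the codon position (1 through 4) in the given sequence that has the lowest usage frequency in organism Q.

Codon 1 CAC (His): 20.5 per 1000.
Codon 2 ACG (Thr): 28.5 per 1000.
Codon 3 GAT (Asp): 12.5 per 1000.
Codon 4 CAT (His): 6.2 per 1000.
Lowest frequency is 6.2 at codon 4.

4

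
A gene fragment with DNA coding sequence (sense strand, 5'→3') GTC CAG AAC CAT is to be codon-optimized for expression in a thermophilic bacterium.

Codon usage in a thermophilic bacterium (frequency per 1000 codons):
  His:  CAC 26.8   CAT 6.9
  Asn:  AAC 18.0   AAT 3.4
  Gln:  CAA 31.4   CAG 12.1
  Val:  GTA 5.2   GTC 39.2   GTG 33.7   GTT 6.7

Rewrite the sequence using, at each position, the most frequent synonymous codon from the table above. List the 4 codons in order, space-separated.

GTC CAA AAC CAC

Codon 1 (Val): best is GTC at 39.2.
Codon 2 (Gln): best is CAA at 31.4.
Codon 3 (Asn): best is AAC at 18.0.
Codon 4 (His): best is CAC at 26.8.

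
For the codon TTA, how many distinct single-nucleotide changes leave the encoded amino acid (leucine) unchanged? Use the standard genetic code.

2

Position 1: CTA → 1 synonymous.
Position 2: none → 0 synonymous.
Position 3: TTG → 1 synonymous.
Total: 1 + 0 + 1 = 2.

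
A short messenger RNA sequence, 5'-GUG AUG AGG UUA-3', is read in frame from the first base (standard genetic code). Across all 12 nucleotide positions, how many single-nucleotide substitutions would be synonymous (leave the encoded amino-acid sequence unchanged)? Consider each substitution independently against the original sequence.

Codon 1 (GUG, Val): 3 synonymous substitutions.
Codon 2 (AUG, Met): 0 synonymous substitutions.
Codon 3 (AGG, Arg): 2 synonymous substitutions.
Codon 4 (UUA, Leu): 2 synonymous substitutions.
Total: 3 + 0 + 2 + 2 = 7.

7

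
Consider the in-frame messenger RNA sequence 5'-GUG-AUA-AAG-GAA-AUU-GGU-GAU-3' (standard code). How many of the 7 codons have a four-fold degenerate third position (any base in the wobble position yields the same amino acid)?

Codon 1 GUG (Val): third position 4-fold.
Codon 2 AUA (Ile): third position 3-fold.
Codon 3 AAG (Lys): third position 2-fold.
Codon 4 GAA (Glu): third position 2-fold.
Codon 5 AUU (Ile): third position 3-fold.
Codon 6 GGU (Gly): third position 4-fold.
Codon 7 GAU (Asp): third position 2-fold.
Four-fold degenerate third positions: 2.

2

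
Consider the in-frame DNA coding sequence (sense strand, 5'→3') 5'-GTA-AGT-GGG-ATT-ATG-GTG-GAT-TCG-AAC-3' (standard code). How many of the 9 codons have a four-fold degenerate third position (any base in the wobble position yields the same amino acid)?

4

Codon 1 GTA (Val): third position 4-fold.
Codon 2 AGT (Ser): third position 2-fold.
Codon 3 GGG (Gly): third position 4-fold.
Codon 4 ATT (Ile): third position 3-fold.
Codon 5 ATG (Met): third position 1-fold.
Codon 6 GTG (Val): third position 4-fold.
Codon 7 GAT (Asp): third position 2-fold.
Codon 8 TCG (Ser): third position 4-fold.
Codon 9 AAC (Asn): third position 2-fold.
Four-fold degenerate third positions: 4.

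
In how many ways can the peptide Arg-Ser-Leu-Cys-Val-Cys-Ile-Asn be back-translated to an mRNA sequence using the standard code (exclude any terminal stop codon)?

Arg: 6 codons.
Ser: 6 codons.
Leu: 6 codons.
Cys: 2 codons.
Val: 4 codons.
Cys: 2 codons.
Ile: 3 codons.
Asn: 2 codons.
6 × 6 × 6 × 2 × 4 × 2 × 3 × 2 = 20736.

20736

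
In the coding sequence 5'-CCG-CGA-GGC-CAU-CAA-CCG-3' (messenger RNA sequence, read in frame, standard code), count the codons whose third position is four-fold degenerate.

Codon 1 CCG (Pro): third position 4-fold.
Codon 2 CGA (Arg): third position 4-fold.
Codon 3 GGC (Gly): third position 4-fold.
Codon 4 CAU (His): third position 2-fold.
Codon 5 CAA (Gln): third position 2-fold.
Codon 6 CCG (Pro): third position 4-fold.
Four-fold degenerate third positions: 4.

4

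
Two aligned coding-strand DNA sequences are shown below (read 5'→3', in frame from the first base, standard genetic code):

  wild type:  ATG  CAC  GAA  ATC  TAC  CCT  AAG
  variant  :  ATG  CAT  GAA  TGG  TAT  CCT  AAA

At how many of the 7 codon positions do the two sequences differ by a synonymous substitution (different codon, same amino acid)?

Codon 1: ATG Met / ATG Met — identical.
Codon 2: CAC His / CAT His — synonymous.
Codon 3: GAA Glu / GAA Glu — identical.
Codon 4: ATC Ile / TGG Trp — nonsynonymous.
Codon 5: TAC Tyr / TAT Tyr — synonymous.
Codon 6: CCT Pro / CCT Pro — identical.
Codon 7: AAG Lys / AAA Lys — synonymous.
Synonymous differences: 3.

3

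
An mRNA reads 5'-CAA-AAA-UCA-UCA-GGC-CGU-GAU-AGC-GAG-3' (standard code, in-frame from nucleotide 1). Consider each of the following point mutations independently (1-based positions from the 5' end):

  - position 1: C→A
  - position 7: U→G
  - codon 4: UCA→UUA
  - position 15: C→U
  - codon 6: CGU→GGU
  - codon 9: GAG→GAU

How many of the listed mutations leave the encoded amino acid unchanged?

Codon 1: CAA (Gln) → AAA (Lys) — missense.
Codon 3: UCA (Ser) → GCA (Ala) — missense.
Codon 4: UCA (Ser) → UUA (Leu) — missense.
Codon 5: GGC (Gly) → GGU (Gly) — synonymous.
Codon 6: CGU (Arg) → GGU (Gly) — missense.
Codon 9: GAG (Glu) → GAU (Asp) — missense.
Synonymous: 1 of 6.

1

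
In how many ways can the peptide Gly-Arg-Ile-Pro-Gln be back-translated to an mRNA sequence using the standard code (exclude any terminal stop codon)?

576

Gly: 4 codons.
Arg: 6 codons.
Ile: 3 codons.
Pro: 4 codons.
Gln: 2 codons.
4 × 6 × 3 × 4 × 2 = 576.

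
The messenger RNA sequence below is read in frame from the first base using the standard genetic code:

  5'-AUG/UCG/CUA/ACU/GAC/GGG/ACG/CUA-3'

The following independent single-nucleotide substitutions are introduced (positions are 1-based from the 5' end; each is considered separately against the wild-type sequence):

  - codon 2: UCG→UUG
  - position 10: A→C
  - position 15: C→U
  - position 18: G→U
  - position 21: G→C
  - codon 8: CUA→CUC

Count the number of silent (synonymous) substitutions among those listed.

Codon 2: UCG (Ser) → UUG (Leu) — missense.
Codon 4: ACU (Thr) → CCU (Pro) — missense.
Codon 5: GAC (Asp) → GAU (Asp) — synonymous.
Codon 6: GGG (Gly) → GGU (Gly) — synonymous.
Codon 7: ACG (Thr) → ACC (Thr) — synonymous.
Codon 8: CUA (Leu) → CUC (Leu) — synonymous.
Synonymous: 4 of 6.

4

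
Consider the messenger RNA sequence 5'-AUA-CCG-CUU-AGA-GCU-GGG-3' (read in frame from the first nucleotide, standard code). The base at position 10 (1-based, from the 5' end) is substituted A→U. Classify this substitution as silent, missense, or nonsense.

nonsense

Position 10 falls in codon 4: AGA → Arg.
After the substitution the codon is UGA → Stop.
The new codon is a stop codon, so this is a nonsense mutation.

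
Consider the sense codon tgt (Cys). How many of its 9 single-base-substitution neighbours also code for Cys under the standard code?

1

Position 1: none → 0 synonymous.
Position 2: none → 0 synonymous.
Position 3: TGC → 1 synonymous.
Total: 0 + 0 + 1 = 1.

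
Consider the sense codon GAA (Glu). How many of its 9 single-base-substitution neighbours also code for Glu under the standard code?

Position 1: none → 0 synonymous.
Position 2: none → 0 synonymous.
Position 3: GAG → 1 synonymous.
Total: 0 + 0 + 1 = 1.

1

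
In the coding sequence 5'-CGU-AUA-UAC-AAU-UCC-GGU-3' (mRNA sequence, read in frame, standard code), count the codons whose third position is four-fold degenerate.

3

Codon 1 CGU (Arg): third position 4-fold.
Codon 2 AUA (Ile): third position 3-fold.
Codon 3 UAC (Tyr): third position 2-fold.
Codon 4 AAU (Asn): third position 2-fold.
Codon 5 UCC (Ser): third position 4-fold.
Codon 6 GGU (Gly): third position 4-fold.
Four-fold degenerate third positions: 3.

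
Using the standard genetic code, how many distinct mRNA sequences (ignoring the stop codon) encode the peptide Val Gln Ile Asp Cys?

Val: 4 codons.
Gln: 2 codons.
Ile: 3 codons.
Asp: 2 codons.
Cys: 2 codons.
4 × 2 × 3 × 2 × 2 = 96.

96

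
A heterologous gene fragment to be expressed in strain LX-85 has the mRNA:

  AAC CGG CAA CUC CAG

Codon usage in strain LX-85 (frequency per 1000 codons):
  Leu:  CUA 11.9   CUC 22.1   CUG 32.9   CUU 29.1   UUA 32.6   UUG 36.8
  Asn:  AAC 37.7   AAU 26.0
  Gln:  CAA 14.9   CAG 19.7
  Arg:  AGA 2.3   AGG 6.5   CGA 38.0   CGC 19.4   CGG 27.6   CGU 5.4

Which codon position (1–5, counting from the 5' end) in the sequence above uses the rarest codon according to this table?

3

Codon 1 AAC (Asn): 37.7 per 1000.
Codon 2 CGG (Arg): 27.6 per 1000.
Codon 3 CAA (Gln): 14.9 per 1000.
Codon 4 CUC (Leu): 22.1 per 1000.
Codon 5 CAG (Gln): 19.7 per 1000.
Lowest frequency is 14.9 at codon 3.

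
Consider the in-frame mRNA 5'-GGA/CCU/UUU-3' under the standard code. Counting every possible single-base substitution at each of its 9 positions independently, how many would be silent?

Codon 1 (GGA, Gly): 3 synonymous substitutions.
Codon 2 (CCU, Pro): 3 synonymous substitutions.
Codon 3 (UUU, Phe): 1 synonymous substitution.
Total: 3 + 3 + 1 = 7.

7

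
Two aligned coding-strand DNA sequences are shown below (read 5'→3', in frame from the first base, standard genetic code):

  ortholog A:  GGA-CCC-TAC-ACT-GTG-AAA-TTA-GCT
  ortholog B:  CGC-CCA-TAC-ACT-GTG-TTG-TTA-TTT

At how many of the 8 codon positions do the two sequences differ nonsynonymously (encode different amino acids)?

Codon 1: GGA Gly / CGC Arg — nonsynonymous.
Codon 2: CCC Pro / CCA Pro — synonymous.
Codon 3: TAC Tyr / TAC Tyr — identical.
Codon 4: ACT Thr / ACT Thr — identical.
Codon 5: GTG Val / GTG Val — identical.
Codon 6: AAA Lys / TTG Leu — nonsynonymous.
Codon 7: TTA Leu / TTA Leu — identical.
Codon 8: GCT Ala / TTT Phe — nonsynonymous.
Nonsynonymous differences: 3.

3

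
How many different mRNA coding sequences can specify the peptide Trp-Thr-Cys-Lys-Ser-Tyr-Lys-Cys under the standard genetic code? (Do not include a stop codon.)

Trp: 1 codon.
Thr: 4 codons.
Cys: 2 codons.
Lys: 2 codons.
Ser: 6 codons.
Tyr: 2 codons.
Lys: 2 codons.
Cys: 2 codons.
1 × 4 × 2 × 2 × 6 × 2 × 2 × 2 = 768.

768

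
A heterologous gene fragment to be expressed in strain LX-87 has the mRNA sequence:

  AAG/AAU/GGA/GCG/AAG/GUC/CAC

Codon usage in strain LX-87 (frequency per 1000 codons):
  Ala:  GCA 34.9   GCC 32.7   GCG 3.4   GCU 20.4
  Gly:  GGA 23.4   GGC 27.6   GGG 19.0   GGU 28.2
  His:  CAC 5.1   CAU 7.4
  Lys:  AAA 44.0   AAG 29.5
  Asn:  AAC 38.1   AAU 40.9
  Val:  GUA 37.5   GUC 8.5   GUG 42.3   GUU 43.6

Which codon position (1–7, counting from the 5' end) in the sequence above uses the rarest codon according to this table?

Codon 1 AAG (Lys): 29.5 per 1000.
Codon 2 AAU (Asn): 40.9 per 1000.
Codon 3 GGA (Gly): 23.4 per 1000.
Codon 4 GCG (Ala): 3.4 per 1000.
Codon 5 AAG (Lys): 29.5 per 1000.
Codon 6 GUC (Val): 8.5 per 1000.
Codon 7 CAC (His): 5.1 per 1000.
Lowest frequency is 3.4 at codon 4.

4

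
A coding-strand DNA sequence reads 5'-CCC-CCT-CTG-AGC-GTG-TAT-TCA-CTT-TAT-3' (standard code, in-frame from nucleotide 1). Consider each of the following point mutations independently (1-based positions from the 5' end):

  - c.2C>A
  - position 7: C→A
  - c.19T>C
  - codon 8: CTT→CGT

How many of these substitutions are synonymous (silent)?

Codon 1: CCC (Pro) → CAC (His) — missense.
Codon 3: CTG (Leu) → ATG (Met) — missense.
Codon 7: TCA (Ser) → CCA (Pro) — missense.
Codon 8: CTT (Leu) → CGT (Arg) — missense.
Synonymous: 0 of 4.

0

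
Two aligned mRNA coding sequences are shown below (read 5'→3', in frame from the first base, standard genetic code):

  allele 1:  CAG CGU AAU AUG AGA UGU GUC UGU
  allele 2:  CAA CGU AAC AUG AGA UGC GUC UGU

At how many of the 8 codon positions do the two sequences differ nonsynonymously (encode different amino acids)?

0

Codon 1: CAG Gln / CAA Gln — synonymous.
Codon 2: CGU Arg / CGU Arg — identical.
Codon 3: AAU Asn / AAC Asn — synonymous.
Codon 4: AUG Met / AUG Met — identical.
Codon 5: AGA Arg / AGA Arg — identical.
Codon 6: UGU Cys / UGC Cys — synonymous.
Codon 7: GUC Val / GUC Val — identical.
Codon 8: UGU Cys / UGU Cys — identical.
Nonsynonymous differences: 0.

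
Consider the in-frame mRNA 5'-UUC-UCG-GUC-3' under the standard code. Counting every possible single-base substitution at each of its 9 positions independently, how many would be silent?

Codon 1 (UUC, Phe): 1 synonymous substitution.
Codon 2 (UCG, Ser): 3 synonymous substitutions.
Codon 3 (GUC, Val): 3 synonymous substitutions.
Total: 1 + 3 + 3 = 7.

7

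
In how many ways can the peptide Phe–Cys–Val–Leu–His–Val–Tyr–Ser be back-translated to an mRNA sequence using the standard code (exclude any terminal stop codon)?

Phe: 2 codons.
Cys: 2 codons.
Val: 4 codons.
Leu: 6 codons.
His: 2 codons.
Val: 4 codons.
Tyr: 2 codons.
Ser: 6 codons.
2 × 2 × 4 × 6 × 2 × 4 × 2 × 6 = 9216.

9216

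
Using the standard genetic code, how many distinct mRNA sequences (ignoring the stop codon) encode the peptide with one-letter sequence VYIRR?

864

Val: 4 codons.
Tyr: 2 codons.
Ile: 3 codons.
Arg: 6 codons.
Arg: 6 codons.
4 × 2 × 3 × 6 × 6 = 864.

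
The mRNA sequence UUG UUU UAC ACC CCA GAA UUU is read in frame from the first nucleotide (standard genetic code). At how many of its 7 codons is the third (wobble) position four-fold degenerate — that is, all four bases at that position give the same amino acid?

2

Codon 1 UUG (Leu): third position 2-fold.
Codon 2 UUU (Phe): third position 2-fold.
Codon 3 UAC (Tyr): third position 2-fold.
Codon 4 ACC (Thr): third position 4-fold.
Codon 5 CCA (Pro): third position 4-fold.
Codon 6 GAA (Glu): third position 2-fold.
Codon 7 UUU (Phe): third position 2-fold.
Four-fold degenerate third positions: 2.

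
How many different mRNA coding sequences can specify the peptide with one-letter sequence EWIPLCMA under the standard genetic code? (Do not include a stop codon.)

Glu: 2 codons.
Trp: 1 codon.
Ile: 3 codons.
Pro: 4 codons.
Leu: 6 codons.
Cys: 2 codons.
Met: 1 codon.
Ala: 4 codons.
2 × 1 × 3 × 4 × 6 × 2 × 1 × 4 = 1152.

1152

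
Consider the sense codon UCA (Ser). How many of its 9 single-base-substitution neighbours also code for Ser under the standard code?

Position 1: none → 0 synonymous.
Position 2: none → 0 synonymous.
Position 3: UCU, UCC, UCG → 3 synonymous.
Total: 0 + 0 + 3 = 3.

3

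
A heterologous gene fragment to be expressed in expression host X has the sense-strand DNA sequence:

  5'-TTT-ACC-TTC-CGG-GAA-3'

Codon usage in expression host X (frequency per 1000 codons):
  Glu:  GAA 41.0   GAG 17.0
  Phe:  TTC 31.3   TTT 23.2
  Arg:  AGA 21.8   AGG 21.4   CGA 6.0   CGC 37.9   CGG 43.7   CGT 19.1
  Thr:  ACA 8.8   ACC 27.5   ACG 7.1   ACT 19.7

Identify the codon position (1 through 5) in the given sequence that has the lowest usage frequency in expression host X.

1

Codon 1 TTT (Phe): 23.2 per 1000.
Codon 2 ACC (Thr): 27.5 per 1000.
Codon 3 TTC (Phe): 31.3 per 1000.
Codon 4 CGG (Arg): 43.7 per 1000.
Codon 5 GAA (Glu): 41.0 per 1000.
Lowest frequency is 23.2 at codon 1.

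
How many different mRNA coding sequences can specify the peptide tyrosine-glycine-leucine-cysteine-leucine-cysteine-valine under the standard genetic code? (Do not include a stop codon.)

Tyr: 2 codons.
Gly: 4 codons.
Leu: 6 codons.
Cys: 2 codons.
Leu: 6 codons.
Cys: 2 codons.
Val: 4 codons.
2 × 4 × 6 × 2 × 6 × 2 × 4 = 4608.

4608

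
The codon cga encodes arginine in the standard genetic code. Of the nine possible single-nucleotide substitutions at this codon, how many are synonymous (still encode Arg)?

4

Position 1: AGA → 1 synonymous.
Position 2: none → 0 synonymous.
Position 3: CGU, CGC, CGG → 3 synonymous.
Total: 1 + 0 + 3 = 4.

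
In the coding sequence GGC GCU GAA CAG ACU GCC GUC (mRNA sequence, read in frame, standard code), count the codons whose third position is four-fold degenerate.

5

Codon 1 GGC (Gly): third position 4-fold.
Codon 2 GCU (Ala): third position 4-fold.
Codon 3 GAA (Glu): third position 2-fold.
Codon 4 CAG (Gln): third position 2-fold.
Codon 5 ACU (Thr): third position 4-fold.
Codon 6 GCC (Ala): third position 4-fold.
Codon 7 GUC (Val): third position 4-fold.
Four-fold degenerate third positions: 5.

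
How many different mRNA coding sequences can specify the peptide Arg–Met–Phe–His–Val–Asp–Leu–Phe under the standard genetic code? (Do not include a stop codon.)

2304

Arg: 6 codons.
Met: 1 codon.
Phe: 2 codons.
His: 2 codons.
Val: 4 codons.
Asp: 2 codons.
Leu: 6 codons.
Phe: 2 codons.
6 × 1 × 2 × 2 × 4 × 2 × 6 × 2 = 2304.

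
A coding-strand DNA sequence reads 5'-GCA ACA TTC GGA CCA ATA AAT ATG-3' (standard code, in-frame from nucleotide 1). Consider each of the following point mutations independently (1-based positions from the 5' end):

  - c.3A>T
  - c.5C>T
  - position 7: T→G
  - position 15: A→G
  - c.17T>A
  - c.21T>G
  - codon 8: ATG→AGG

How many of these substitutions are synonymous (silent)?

Codon 1: GCA (Ala) → GCT (Ala) — synonymous.
Codon 2: ACA (Thr) → ATA (Ile) — missense.
Codon 3: TTC (Phe) → GTC (Val) — missense.
Codon 5: CCA (Pro) → CCG (Pro) — synonymous.
Codon 6: ATA (Ile) → AAA (Lys) — missense.
Codon 7: AAT (Asn) → AAG (Lys) — missense.
Codon 8: ATG (Met) → AGG (Arg) — missense.
Synonymous: 2 of 7.

2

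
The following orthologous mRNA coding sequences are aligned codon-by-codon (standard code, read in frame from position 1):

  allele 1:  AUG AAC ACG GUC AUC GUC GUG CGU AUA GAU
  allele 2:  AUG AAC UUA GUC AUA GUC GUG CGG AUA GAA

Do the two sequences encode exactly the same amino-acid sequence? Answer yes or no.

no

Codon 1: AUG Met / AUG Met — identical.
Codon 2: AAC Asn / AAC Asn — identical.
Codon 3: ACG Thr / UUA Leu — nonsynonymous.
Codon 4: GUC Val / GUC Val — identical.
Codon 5: AUC Ile / AUA Ile — synonymous.
Codon 6: GUC Val / GUC Val — identical.
Codon 7: GUG Val / GUG Val — identical.
Codon 8: CGU Arg / CGG Arg — synonymous.
Codon 9: AUA Ile / AUA Ile — identical.
Codon 10: GAU Asp / GAA Glu — nonsynonymous.
Nonsynonymous differences: 2 → different protein.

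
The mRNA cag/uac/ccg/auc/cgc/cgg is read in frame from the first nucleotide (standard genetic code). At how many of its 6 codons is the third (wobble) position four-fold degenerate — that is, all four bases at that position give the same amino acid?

3

Codon 1 CAG (Gln): third position 2-fold.
Codon 2 UAC (Tyr): third position 2-fold.
Codon 3 CCG (Pro): third position 4-fold.
Codon 4 AUC (Ile): third position 3-fold.
Codon 5 CGC (Arg): third position 4-fold.
Codon 6 CGG (Arg): third position 4-fold.
Four-fold degenerate third positions: 3.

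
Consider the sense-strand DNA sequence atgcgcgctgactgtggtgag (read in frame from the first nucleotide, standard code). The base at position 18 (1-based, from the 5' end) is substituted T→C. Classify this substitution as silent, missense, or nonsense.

silent

Position 18 falls in codon 6: GGT → Gly.
After the substitution the codon is GGC → Gly.
Both encode Gly, so the change is synonymous.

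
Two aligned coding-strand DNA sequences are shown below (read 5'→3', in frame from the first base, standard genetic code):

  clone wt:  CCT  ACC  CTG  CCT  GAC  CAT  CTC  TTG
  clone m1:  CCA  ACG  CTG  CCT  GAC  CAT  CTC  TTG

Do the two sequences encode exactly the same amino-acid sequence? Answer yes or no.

Codon 1: CCT Pro / CCA Pro — synonymous.
Codon 2: ACC Thr / ACG Thr — synonymous.
Codon 3: CTG Leu / CTG Leu — identical.
Codon 4: CCT Pro / CCT Pro — identical.
Codon 5: GAC Asp / GAC Asp — identical.
Codon 6: CAT His / CAT His — identical.
Codon 7: CTC Leu / CTC Leu — identical.
Codon 8: TTG Leu / TTG Leu — identical.
Nonsynonymous differences: 0 → same protein.

yes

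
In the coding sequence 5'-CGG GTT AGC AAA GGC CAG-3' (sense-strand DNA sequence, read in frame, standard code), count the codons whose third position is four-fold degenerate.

3

Codon 1 CGG (Arg): third position 4-fold.
Codon 2 GTT (Val): third position 4-fold.
Codon 3 AGC (Ser): third position 2-fold.
Codon 4 AAA (Lys): third position 2-fold.
Codon 5 GGC (Gly): third position 4-fold.
Codon 6 CAG (Gln): third position 2-fold.
Four-fold degenerate third positions: 3.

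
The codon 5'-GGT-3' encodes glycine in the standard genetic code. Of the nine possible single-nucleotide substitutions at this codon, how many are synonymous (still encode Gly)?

Position 1: none → 0 synonymous.
Position 2: none → 0 synonymous.
Position 3: GGC, GGA, GGG → 3 synonymous.
Total: 0 + 0 + 3 = 3.

3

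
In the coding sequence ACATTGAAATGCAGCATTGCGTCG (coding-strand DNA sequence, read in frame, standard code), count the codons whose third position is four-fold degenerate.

Codon 1 ACA (Thr): third position 4-fold.
Codon 2 TTG (Leu): third position 2-fold.
Codon 3 AAA (Lys): third position 2-fold.
Codon 4 TGC (Cys): third position 2-fold.
Codon 5 AGC (Ser): third position 2-fold.
Codon 6 ATT (Ile): third position 3-fold.
Codon 7 GCG (Ala): third position 4-fold.
Codon 8 TCG (Ser): third position 4-fold.
Four-fold degenerate third positions: 3.

3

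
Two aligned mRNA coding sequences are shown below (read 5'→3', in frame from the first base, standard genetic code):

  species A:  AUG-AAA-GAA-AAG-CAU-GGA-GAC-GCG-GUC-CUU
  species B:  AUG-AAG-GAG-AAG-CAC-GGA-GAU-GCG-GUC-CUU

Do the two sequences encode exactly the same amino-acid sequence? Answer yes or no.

Codon 1: AUG Met / AUG Met — identical.
Codon 2: AAA Lys / AAG Lys — synonymous.
Codon 3: GAA Glu / GAG Glu — synonymous.
Codon 4: AAG Lys / AAG Lys — identical.
Codon 5: CAU His / CAC His — synonymous.
Codon 6: GGA Gly / GGA Gly — identical.
Codon 7: GAC Asp / GAU Asp — synonymous.
Codon 8: GCG Ala / GCG Ala — identical.
Codon 9: GUC Val / GUC Val — identical.
Codon 10: CUU Leu / CUU Leu — identical.
Nonsynonymous differences: 0 → same protein.

yes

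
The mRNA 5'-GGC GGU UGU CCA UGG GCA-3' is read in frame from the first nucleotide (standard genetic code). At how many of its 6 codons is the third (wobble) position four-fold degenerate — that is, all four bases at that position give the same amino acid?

Codon 1 GGC (Gly): third position 4-fold.
Codon 2 GGU (Gly): third position 4-fold.
Codon 3 UGU (Cys): third position 2-fold.
Codon 4 CCA (Pro): third position 4-fold.
Codon 5 UGG (Trp): third position 1-fold.
Codon 6 GCA (Ala): third position 4-fold.
Four-fold degenerate third positions: 4.

4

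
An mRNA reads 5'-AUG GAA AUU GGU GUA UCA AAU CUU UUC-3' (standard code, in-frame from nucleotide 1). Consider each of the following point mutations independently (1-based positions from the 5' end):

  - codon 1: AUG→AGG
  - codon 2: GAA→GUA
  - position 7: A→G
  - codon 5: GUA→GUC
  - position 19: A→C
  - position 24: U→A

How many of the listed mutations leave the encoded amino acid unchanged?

2

Codon 1: AUG (Met) → AGG (Arg) — missense.
Codon 2: GAA (Glu) → GUA (Val) — missense.
Codon 3: AUU (Ile) → GUU (Val) — missense.
Codon 5: GUA (Val) → GUC (Val) — synonymous.
Codon 7: AAU (Asn) → CAU (His) — missense.
Codon 8: CUU (Leu) → CUA (Leu) — synonymous.
Synonymous: 2 of 6.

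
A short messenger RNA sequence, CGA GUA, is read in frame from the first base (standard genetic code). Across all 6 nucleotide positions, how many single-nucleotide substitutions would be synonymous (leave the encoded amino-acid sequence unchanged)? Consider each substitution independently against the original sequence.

7

Codon 1 (CGA, Arg): 4 synonymous substitutions.
Codon 2 (GUA, Val): 3 synonymous substitutions.
Total: 4 + 3 = 7.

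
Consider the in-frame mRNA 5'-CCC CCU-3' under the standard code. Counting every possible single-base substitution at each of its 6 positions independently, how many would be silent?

6

Codon 1 (CCC, Pro): 3 synonymous substitutions.
Codon 2 (CCU, Pro): 3 synonymous substitutions.
Total: 3 + 3 = 6.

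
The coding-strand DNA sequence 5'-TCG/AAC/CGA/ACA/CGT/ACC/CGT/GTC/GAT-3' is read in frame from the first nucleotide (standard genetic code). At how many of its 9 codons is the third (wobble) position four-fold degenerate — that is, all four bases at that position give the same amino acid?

Codon 1 TCG (Ser): third position 4-fold.
Codon 2 AAC (Asn): third position 2-fold.
Codon 3 CGA (Arg): third position 4-fold.
Codon 4 ACA (Thr): third position 4-fold.
Codon 5 CGT (Arg): third position 4-fold.
Codon 6 ACC (Thr): third position 4-fold.
Codon 7 CGT (Arg): third position 4-fold.
Codon 8 GTC (Val): third position 4-fold.
Codon 9 GAT (Asp): third position 2-fold.
Four-fold degenerate third positions: 7.

7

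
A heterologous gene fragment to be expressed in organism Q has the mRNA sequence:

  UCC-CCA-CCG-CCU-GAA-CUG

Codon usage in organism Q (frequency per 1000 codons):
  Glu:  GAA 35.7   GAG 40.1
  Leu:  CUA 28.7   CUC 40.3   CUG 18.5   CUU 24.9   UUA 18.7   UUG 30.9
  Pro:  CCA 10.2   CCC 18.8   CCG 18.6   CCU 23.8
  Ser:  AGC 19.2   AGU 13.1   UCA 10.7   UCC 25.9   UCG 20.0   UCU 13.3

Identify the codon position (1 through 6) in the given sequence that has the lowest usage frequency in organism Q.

2

Codon 1 UCC (Ser): 25.9 per 1000.
Codon 2 CCA (Pro): 10.2 per 1000.
Codon 3 CCG (Pro): 18.6 per 1000.
Codon 4 CCU (Pro): 23.8 per 1000.
Codon 5 GAA (Glu): 35.7 per 1000.
Codon 6 CUG (Leu): 18.5 per 1000.
Lowest frequency is 10.2 at codon 2.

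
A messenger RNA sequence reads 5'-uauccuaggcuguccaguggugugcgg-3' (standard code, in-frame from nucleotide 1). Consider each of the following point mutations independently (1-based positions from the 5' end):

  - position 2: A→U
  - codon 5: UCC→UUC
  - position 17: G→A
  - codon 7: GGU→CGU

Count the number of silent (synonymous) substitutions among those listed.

Codon 1: UAU (Tyr) → UUU (Phe) — missense.
Codon 5: UCC (Ser) → UUC (Phe) — missense.
Codon 6: AGU (Ser) → AAU (Asn) — missense.
Codon 7: GGU (Gly) → CGU (Arg) — missense.
Synonymous: 0 of 4.

0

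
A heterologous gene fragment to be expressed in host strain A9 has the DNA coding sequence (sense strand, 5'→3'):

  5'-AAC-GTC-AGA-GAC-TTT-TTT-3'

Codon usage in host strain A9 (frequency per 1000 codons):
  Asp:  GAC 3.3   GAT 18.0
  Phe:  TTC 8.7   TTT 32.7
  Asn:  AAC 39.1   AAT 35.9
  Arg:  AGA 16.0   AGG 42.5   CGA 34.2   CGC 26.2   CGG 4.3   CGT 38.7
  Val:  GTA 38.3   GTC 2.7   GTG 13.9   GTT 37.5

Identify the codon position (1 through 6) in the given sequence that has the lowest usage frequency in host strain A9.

Codon 1 AAC (Asn): 39.1 per 1000.
Codon 2 GTC (Val): 2.7 per 1000.
Codon 3 AGA (Arg): 16.0 per 1000.
Codon 4 GAC (Asp): 3.3 per 1000.
Codon 5 TTT (Phe): 32.7 per 1000.
Codon 6 TTT (Phe): 32.7 per 1000.
Lowest frequency is 2.7 at codon 2.

2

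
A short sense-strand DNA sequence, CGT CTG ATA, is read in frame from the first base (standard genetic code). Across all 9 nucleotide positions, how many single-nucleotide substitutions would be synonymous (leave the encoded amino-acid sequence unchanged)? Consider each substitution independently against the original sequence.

Codon 1 (CGT, Arg): 3 synonymous substitutions.
Codon 2 (CTG, Leu): 4 synonymous substitutions.
Codon 3 (ATA, Ile): 2 synonymous substitutions.
Total: 3 + 4 + 2 = 9.

9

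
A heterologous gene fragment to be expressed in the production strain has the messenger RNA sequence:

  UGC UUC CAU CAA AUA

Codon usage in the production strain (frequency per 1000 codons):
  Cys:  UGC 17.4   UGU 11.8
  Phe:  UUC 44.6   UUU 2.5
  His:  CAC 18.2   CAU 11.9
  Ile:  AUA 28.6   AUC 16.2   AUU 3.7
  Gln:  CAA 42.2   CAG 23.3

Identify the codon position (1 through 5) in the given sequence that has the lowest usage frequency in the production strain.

Codon 1 UGC (Cys): 17.4 per 1000.
Codon 2 UUC (Phe): 44.6 per 1000.
Codon 3 CAU (His): 11.9 per 1000.
Codon 4 CAA (Gln): 42.2 per 1000.
Codon 5 AUA (Ile): 28.6 per 1000.
Lowest frequency is 11.9 at codon 3.

3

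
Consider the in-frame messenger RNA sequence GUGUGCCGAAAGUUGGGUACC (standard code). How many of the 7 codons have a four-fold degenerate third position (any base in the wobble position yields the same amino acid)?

4

Codon 1 GUG (Val): third position 4-fold.
Codon 2 UGC (Cys): third position 2-fold.
Codon 3 CGA (Arg): third position 4-fold.
Codon 4 AAG (Lys): third position 2-fold.
Codon 5 UUG (Leu): third position 2-fold.
Codon 6 GGU (Gly): third position 4-fold.
Codon 7 ACC (Thr): third position 4-fold.
Four-fold degenerate third positions: 4.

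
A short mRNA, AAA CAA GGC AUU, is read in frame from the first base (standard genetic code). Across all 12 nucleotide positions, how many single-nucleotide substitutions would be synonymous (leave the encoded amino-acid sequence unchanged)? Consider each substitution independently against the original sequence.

7

Codon 1 (AAA, Lys): 1 synonymous substitution.
Codon 2 (CAA, Gln): 1 synonymous substitution.
Codon 3 (GGC, Gly): 3 synonymous substitutions.
Codon 4 (AUU, Ile): 2 synonymous substitutions.
Total: 1 + 1 + 3 + 2 = 7.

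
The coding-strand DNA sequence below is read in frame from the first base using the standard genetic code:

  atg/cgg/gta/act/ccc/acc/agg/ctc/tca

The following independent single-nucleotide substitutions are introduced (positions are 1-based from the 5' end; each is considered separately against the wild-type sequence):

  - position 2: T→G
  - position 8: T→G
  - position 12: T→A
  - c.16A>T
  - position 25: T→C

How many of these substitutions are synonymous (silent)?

Codon 1: ATG (Met) → AGG (Arg) — missense.
Codon 3: GTA (Val) → GGA (Gly) — missense.
Codon 4: ACT (Thr) → ACA (Thr) — synonymous.
Codon 6: ACC (Thr) → TCC (Ser) — missense.
Codon 9: TCA (Ser) → CCA (Pro) — missense.
Synonymous: 1 of 5.

1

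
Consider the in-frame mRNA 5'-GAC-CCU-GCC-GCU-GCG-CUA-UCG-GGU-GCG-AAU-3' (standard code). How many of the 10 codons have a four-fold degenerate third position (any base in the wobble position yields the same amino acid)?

8

Codon 1 GAC (Asp): third position 2-fold.
Codon 2 CCU (Pro): third position 4-fold.
Codon 3 GCC (Ala): third position 4-fold.
Codon 4 GCU (Ala): third position 4-fold.
Codon 5 GCG (Ala): third position 4-fold.
Codon 6 CUA (Leu): third position 4-fold.
Codon 7 UCG (Ser): third position 4-fold.
Codon 8 GGU (Gly): third position 4-fold.
Codon 9 GCG (Ala): third position 4-fold.
Codon 10 AAU (Asn): third position 2-fold.
Four-fold degenerate third positions: 8.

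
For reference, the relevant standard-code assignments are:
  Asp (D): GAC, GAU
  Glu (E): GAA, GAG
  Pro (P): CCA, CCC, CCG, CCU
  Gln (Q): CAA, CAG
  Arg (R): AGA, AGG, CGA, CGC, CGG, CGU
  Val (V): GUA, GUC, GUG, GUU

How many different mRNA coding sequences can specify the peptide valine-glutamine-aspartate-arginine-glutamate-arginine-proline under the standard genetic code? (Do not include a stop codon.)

4608

Val: 4 codons.
Gln: 2 codons.
Asp: 2 codons.
Arg: 6 codons.
Glu: 2 codons.
Arg: 6 codons.
Pro: 4 codons.
4 × 2 × 2 × 6 × 2 × 6 × 4 = 4608.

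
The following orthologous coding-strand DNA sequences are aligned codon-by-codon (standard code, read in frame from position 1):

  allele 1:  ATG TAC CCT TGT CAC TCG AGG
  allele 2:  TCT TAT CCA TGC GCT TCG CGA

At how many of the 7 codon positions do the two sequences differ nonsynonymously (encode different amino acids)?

2

Codon 1: ATG Met / TCT Ser — nonsynonymous.
Codon 2: TAC Tyr / TAT Tyr — synonymous.
Codon 3: CCT Pro / CCA Pro — synonymous.
Codon 4: TGT Cys / TGC Cys — synonymous.
Codon 5: CAC His / GCT Ala — nonsynonymous.
Codon 6: TCG Ser / TCG Ser — identical.
Codon 7: AGG Arg / CGA Arg — synonymous.
Nonsynonymous differences: 2.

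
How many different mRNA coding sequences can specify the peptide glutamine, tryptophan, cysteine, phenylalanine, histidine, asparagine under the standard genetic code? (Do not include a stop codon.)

Gln: 2 codons.
Trp: 1 codon.
Cys: 2 codons.
Phe: 2 codons.
His: 2 codons.
Asn: 2 codons.
2 × 1 × 2 × 2 × 2 × 2 = 32.

32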